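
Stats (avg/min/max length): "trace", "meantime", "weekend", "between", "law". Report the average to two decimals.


Lengths: "trace"=5, "meantime"=8, "weekend"=7, "between"=7, "law"=3
Sum = 30, Count = 5
Average = 30/5 = 6.00
= avg=6.00, min=3, max=8


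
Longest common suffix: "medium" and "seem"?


Word 1: "medium"
Word 2: "seem"
Comparing from end:
  Pos -1: 'm' == 'm'
  Pos -2: 'u' != 'e' (stop)
LCS = "m" (length 1)


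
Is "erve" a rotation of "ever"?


Word: "ever", Candidate: "erve"
Method: check if candidate is substring of word+word
"everever" contains "erve"? No
Is rotation = No


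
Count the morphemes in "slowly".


Word: "slowly"
Morphemes: slow | -ly
Each morpheme carries meaning
= 2 morphemes


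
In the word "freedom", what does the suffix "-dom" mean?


Suffix: -dom
Example: freedom = free + -dom
Meaning = state / realm


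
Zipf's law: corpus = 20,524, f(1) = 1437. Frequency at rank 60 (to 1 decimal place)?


Zipf's law: f(r) = f(1) / r
f(1) = 1437
f(60) = 1437 / 60
= 24.0 occurrences


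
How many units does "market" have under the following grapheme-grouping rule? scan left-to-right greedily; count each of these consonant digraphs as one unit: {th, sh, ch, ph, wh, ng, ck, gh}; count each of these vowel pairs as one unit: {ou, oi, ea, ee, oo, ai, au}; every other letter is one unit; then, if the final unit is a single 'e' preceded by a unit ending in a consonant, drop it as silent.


Word: "market" (6 letters)
Left-to-right scan:
  [1] 'm' (letter)
  [2] 'a' (letter)
  [3] 'r' (letter)
  [4] 'k' (letter)
  [5] 'e' (letter)
  [6] 't' (letter)
Units from scan: 6
Sound units = 6 units


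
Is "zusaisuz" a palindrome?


Word: "zusaisuz"
Reversed: "zusiasuz"
Forward == Backward? zusaisuz != zusiasuz
Palindrome = No


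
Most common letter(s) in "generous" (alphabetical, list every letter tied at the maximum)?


Word: "generous"
Letter counts:
  'e': 2
  'g': 1
  'n': 1
  'o': 1
  'r': 1
  's': 1
  'u': 1
Maximum count = 2
Most frequent = 'e' (2 times each)


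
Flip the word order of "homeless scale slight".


Original: "homeless scale slight"
Words (1..n): homeless | scale | slight
Reversed (n..1): slight | scale | homeless
Result = "slight scale homeless"


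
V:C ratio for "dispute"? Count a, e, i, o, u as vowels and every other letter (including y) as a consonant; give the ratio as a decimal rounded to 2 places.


Word: "dispute"
Vowels (a,e,i,o,u): 3
Consonants: 4
Ratio = 3/4
= 0.75


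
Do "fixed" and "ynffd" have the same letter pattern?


Pattern of "fixed": [0, 1, 2, 3, 4]
Pattern of "ynffd": [0, 1, 2, 2, 3]
Patterns do not match
Same pattern = No


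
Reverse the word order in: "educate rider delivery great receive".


Original: "educate rider delivery great receive"
Words (1..n): educate | rider | delivery | great | receive
Reversed (n..1): receive | great | delivery | rider | educate
Result = "receive great delivery rider educate"


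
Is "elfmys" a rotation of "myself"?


Word: "myself", Candidate: "elfmys"
Method: check if candidate is substring of word+word
"myselfmyself" contains "elfmys"? Yes
Is rotation = Yes


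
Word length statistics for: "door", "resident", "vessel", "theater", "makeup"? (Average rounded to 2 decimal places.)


Lengths: "door"=4, "resident"=8, "vessel"=6, "theater"=7, "makeup"=6
Sum = 31, Count = 5
Average = 31/5 = 6.20
= avg=6.20, min=4, max=8


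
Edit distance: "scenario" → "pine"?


Word 1: "scenario" (length 8)
Word 2: "pine" (length 4)
One optimal edit sequence (insert/delete/substitute each cost 1):
  1. delete 's'  (+1)
  2. substitute 'c' -> 'p'  (+1)
  3. substitute 'e' -> 'i'  (+1)
  4. keep 'n'
  5. delete 'a'  (+1)
  6. delete 'r'  (+1)
  7. delete 'i'  (+1)
  8. substitute 'o' -> 'e'  (+1)
Total edit operations: 7
Edit distance = 7


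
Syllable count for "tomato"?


Word: "tomato"
Syllable breakdown: to / ma / to
Counting: 3 parts
= 3 syllables


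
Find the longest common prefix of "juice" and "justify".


Word 1: "juice"
Word 2: "justify"
Comparing from start:
  Pos 0: 'j' == 'j'
  Pos 1: 'u' == 'u'
  Pos 2: 'i' != 's' (stop)
LCP = "ju" (length 2)


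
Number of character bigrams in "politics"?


Word: "politics" (length 8)
Number of 2-grams = length - 2 + 1 = 8 - 2 + 1
= 7


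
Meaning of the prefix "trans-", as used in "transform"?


Prefix: trans-
As in: transform -> trans- + form
Meaning = across


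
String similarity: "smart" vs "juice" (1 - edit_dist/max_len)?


Word 1: "smart" (length 5)
Word 2: "juice" (length 5)
One optimal edit sequence:
  1. substitute 's' -> 'j'  (+1)
  2. substitute 'm' -> 'u'  (+1)
  3. substitute 'a' -> 'i'  (+1)
  4. substitute 'r' -> 'c'  (+1)
  5. substitute 't' -> 'e'  (+1)
Edit distance = 5
Max length = max(5, 5) = 5
Similarity = 1 - 5/5
= 0.0000


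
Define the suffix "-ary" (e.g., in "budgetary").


Suffix: -ary
As in: budgetary -> budget + -ary
Meaning = relating to


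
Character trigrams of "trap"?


Word: "trap" (length 4)
Number of trigrams = 4 - 3 + 1 = 2
  Position 0: "tra"
  Position 1: "rap"
Trigrams = "tra", "rap"


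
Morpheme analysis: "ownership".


Word: "ownership"
Morphemes: own / -er / -ship
Each morpheme carries meaning
= 3 morphemes


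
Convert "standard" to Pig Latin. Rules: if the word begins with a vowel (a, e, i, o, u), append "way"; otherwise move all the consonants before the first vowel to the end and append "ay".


Word: "standard"
Starts with consonant(s) → move to end, add 'ay'
Consonant cluster: "st"
Pig Latin = "andardstay"


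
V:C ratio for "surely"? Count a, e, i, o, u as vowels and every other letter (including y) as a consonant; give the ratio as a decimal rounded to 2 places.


Word: "surely"
Vowels (a,e,i,o,u): 2
Consonants: 4
Ratio = 2/4
= 0.50


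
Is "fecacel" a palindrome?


Word: "fecacel"
Reversed: "lecacef"
Forward == Backward? fecacel != lecacef
Palindrome = No


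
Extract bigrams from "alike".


Word: "alike" (length 5)
Number of bigrams = 5 - 2 + 1 = 4
  Position 0: "al"
  Position 1: "li"
  Position 2: "ik"
  Position 3: "ke"
Bigrams = "al", "li", "ik", "ke"


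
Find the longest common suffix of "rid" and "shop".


Word 1: "rid"
Word 2: "shop"
Comparing from end:
  Pos -1: 'd' != 'p' (stop)
LCS = "" (length 0)


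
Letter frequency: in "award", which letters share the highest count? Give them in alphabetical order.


Word: "award"
Letter counts:
  'a': 2
  'd': 1
  'r': 1
  'w': 1
Maximum count = 2
Most frequent = 'a' (2 times each)


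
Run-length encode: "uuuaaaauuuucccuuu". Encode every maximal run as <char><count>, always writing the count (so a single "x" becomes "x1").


String: "uuuaaaauuuucccuuu"
Scanning for consecutive runs:
  'u' x 3
  'a' x 4
  'u' x 4
  'c' x 3
  'u' x 3
RLE = "u3a4u4c3u3"


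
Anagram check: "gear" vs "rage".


Word 1: "gear" → sorted: aegr
Word 2: "rage" → sorted: aegr
Same letters? aegr == aegr
Anagram = Yes


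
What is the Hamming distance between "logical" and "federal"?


Comparing character by character (same length = 7):
  Pos 0: 'l' vs 'f' !=
  Pos 1: 'o' vs 'e' !=
  Pos 2: 'g' vs 'd' !=
  Pos 3: 'i' vs 'e' !=
  Pos 4: 'c' vs 'r' !=
  Pos 5: 'a' vs 'a' =
  Pos 6: 'l' vs 'l' =
Hamming distance = 5


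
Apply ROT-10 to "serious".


Word: "serious"
Shift: 10
Each letter → (letter + shift) mod 26:
  's' (18) + 10 = 2 → 'c'
  'e' (4) + 10 = 14 → 'o'
  'r' (17) + 10 = 1 → 'b'
  'i' (8) + 10 = 18 → 's'
  'o' (14) + 10 = 24 → 'y'
  'u' (20) + 10 = 4 → 'e'
  's' (18) + 10 = 2 → 'c'
Result = "cobsyec"


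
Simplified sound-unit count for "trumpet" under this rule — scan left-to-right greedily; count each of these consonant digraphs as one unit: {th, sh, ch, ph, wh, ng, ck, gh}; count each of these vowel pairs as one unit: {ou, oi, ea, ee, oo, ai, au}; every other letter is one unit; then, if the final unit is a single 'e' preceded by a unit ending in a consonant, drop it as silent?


Word: "trumpet" (7 letters)
Left-to-right scan:
  1. 't' (letter)
  2. 'r' (letter)
  3. 'u' (letter)
  4. 'm' (letter)
  5. 'p' (letter)
  6. 'e' (letter)
  7. 't' (letter)
Units from scan: 7
Sound units = 7 units


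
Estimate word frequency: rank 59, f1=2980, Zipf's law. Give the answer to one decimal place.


Zipf's law: f(r) = f(1) / r
f(1) = 2980
f(59) = 2980 / 59
= 50.5 occurrences


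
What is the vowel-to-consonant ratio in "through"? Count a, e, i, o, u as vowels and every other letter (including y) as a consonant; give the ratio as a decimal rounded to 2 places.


Word: "through"
Vowels (a,e,i,o,u): 2
Consonants: 5
Ratio = 2/5
= 0.40


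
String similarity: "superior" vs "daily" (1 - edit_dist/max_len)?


Word 1: "superior" (length 8)
Word 2: "daily" (length 5)
One optimal edit sequence:
  1. delete 's'  (+1)
  2. delete 'u'  (+1)
  3. delete 'p'  (+1)
  4. substitute 'e' -> 'd'  (+1)
  5. substitute 'r' -> 'a'  (+1)
  6. keep 'i'
  7. substitute 'o' -> 'l'  (+1)
  8. substitute 'r' -> 'y'  (+1)
Edit distance = 7
Max length = max(8, 5) = 8
Similarity = 1 - 7/8
= 0.1250


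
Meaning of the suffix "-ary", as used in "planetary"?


Suffix: -ary
Example: planetary = planet + -ary
Meaning = relating to


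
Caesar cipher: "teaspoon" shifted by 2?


Word: "teaspoon"
Shift: 2
Each letter → (letter + shift) mod 26:
  't' (19) + 2 = 21 → 'v'
  'e' (4) + 2 = 6 → 'g'
  'a' (0) + 2 = 2 → 'c'
  's' (18) + 2 = 20 → 'u'
  'p' (15) + 2 = 17 → 'r'
  'o' (14) + 2 = 16 → 'q'
  'o' (14) + 2 = 16 → 'q'
  'n' (13) + 2 = 15 → 'p'
Result = "vgcurqqp"


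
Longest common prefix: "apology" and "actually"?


Word 1: "apology"
Word 2: "actually"
Comparing from start:
  Pos 0: 'a' == 'a'
  Pos 1: 'p' != 'c' (stop)
LCP = "a" (length 1)


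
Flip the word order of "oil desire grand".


Original: "oil desire grand"
Words (1..n): oil | desire | grand
Reversed (n..1): grand | desire | oil
Result = "grand desire oil"


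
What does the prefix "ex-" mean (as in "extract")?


Prefix: ex-
Example: extract = ex- + tract
Meaning = out / former


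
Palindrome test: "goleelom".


Word: "goleelom"
Reversed: "moleelog"
Forward == Backward? goleelom != moleelog
Palindrome = No


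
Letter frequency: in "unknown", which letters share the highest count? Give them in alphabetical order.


Word: "unknown"
Letter counts:
  'k': 1
  'n': 3
  'o': 1
  'u': 1
  'w': 1
Maximum count = 3
Most frequent = 'n' (3 times each)


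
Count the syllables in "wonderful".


Word: "wonderful"
Syllable breakdown: won-der-ful
Counting: 3 parts
= 3 syllables


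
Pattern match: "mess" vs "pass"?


Pattern of "mess": [0, 1, 2, 2]
Pattern of "pass": [0, 1, 2, 2]
Patterns match
Same pattern = Yes


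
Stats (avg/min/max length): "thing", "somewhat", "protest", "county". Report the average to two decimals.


Lengths: "thing"=5, "somewhat"=8, "protest"=7, "county"=6
Sum = 26, Count = 4
Average = 26/4 = 6.50
= avg=6.50, min=5, max=8


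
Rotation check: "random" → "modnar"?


Word: "random", Candidate: "modnar"
Method: check if candidate is substring of word+word
"randomrandom" contains "modnar"? No
Is rotation = No


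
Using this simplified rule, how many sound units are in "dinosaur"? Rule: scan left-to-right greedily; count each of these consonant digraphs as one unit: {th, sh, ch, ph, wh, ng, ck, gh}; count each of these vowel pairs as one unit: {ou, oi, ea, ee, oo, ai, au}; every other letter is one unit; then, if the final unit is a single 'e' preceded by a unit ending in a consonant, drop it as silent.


Word: "dinosaur" (8 letters)
Left-to-right scan:
  [1] 'd' (letter)
  [2] 'i' (letter)
  [3] 'n' (letter)
  [4] 'o' (letter)
  [5] 's' (letter)
  [6] 'au' (vowel-pair)
  [7] 'r' (letter)
Units from scan: 7
Sound units = 7 units


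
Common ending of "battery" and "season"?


Word 1: "battery"
Word 2: "season"
Comparing from end:
  Pos -1: 'y' != 'n' (stop)
LCS = "" (length 0)


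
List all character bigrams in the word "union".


Word: "union" (length 5)
Number of bigrams = 5 - 2 + 1 = 4
  Position 0: "un"
  Position 1: "ni"
  Position 2: "io"
  Position 3: "on"
Bigrams = "un", "ni", "io", "on"


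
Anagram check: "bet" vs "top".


Word 1: "bet" → sorted: bet
Word 2: "top" → sorted: opt
Same letters? bet != opt
Anagram = No


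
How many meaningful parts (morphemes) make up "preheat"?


Word: "preheat"
Morphemes: pre- + heat
Each morpheme carries meaning
= 2 morphemes


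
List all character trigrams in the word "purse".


Word: "purse" (length 5)
Number of trigrams = 5 - 3 + 1 = 3
  Position 0: "pur"
  Position 1: "urs"
  Position 2: "rse"
Trigrams = "pur", "urs", "rse"


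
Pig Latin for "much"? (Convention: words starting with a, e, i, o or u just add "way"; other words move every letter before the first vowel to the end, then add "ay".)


Word: "much"
Starts with consonant(s) → move to end, add 'ay'
Consonant cluster: "m"
Pig Latin = "uchmay"


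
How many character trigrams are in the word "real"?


Word: "real" (length 4)
Number of 3-grams = length - 3 + 1 = 4 - 3 + 1
= 2


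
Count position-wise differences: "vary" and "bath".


Comparing character by character (same length = 4):
  Pos 0: 'v' vs 'b' !=
  Pos 1: 'a' vs 'a' =
  Pos 2: 'r' vs 't' !=
  Pos 3: 'y' vs 'h' !=
Hamming distance = 3


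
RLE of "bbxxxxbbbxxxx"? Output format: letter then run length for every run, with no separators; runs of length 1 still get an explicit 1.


String: "bbxxxxbbbxxxx"
Scanning for consecutive runs:
  'b' x 2
  'x' x 4
  'b' x 3
  'x' x 4
RLE = "b2x4b3x4"


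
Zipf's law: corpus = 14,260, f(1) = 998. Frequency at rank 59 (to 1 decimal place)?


Zipf's law: f(r) = f(1) / r
f(1) = 998
f(59) = 998 / 59
= 16.9 occurrences


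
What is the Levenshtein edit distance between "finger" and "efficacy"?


Word 1: "finger" (length 6)
Word 2: "efficacy" (length 8)
One optimal edit sequence (insert/delete/substitute each cost 1):
  1. insert 'e'  (+1)
  2. insert 'f'  (+1)
  3. keep 'f'
  4. keep 'i'
  5. substitute 'n' -> 'c'  (+1)
  6. substitute 'g' -> 'a'  (+1)
  7. substitute 'e' -> 'c'  (+1)
  8. substitute 'r' -> 'y'  (+1)
Total edit operations: 6
Edit distance = 6


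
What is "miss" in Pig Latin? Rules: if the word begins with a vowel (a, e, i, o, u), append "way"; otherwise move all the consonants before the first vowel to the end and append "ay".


Word: "miss"
Starts with consonant(s) → move to end, add 'ay'
Consonant cluster: "m"
Pig Latin = "issmay"


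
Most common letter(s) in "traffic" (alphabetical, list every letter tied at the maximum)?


Word: "traffic"
Letter counts:
  'a': 1
  'c': 1
  'f': 2
  'i': 1
  'r': 1
  't': 1
Maximum count = 2
Most frequent = 'f' (2 times each)


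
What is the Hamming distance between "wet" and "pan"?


Comparing character by character (same length = 3):
  Pos 0: 'w' vs 'p' !=
  Pos 1: 'e' vs 'a' !=
  Pos 2: 't' vs 'n' !=
Hamming distance = 3


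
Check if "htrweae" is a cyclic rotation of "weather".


Word: "weather", Candidate: "htrweae"
Method: check if candidate is substring of word+word
"weatherweather" contains "htrweae"? No
Is rotation = No


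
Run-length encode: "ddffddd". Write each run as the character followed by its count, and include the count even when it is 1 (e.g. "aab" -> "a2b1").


String: "ddffddd"
Scanning for consecutive runs:
  'd' x 2
  'f' x 2
  'd' x 3
RLE = "d2f2d3"


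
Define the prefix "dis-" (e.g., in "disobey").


Prefix: dis-
Example: disobey (dis- + obey)
Meaning = not / opposite


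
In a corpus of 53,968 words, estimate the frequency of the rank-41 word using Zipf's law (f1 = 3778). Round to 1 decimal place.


Zipf's law: f(r) = f(1) / r
f(1) = 3778
f(41) = 3778 / 41
= 92.1 occurrences


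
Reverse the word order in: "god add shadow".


Original: "god add shadow"
Words (1..n): god | add | shadow
Reversed (n..1): shadow | add | god
Result = "shadow add god"


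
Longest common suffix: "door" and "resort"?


Word 1: "door"
Word 2: "resort"
Comparing from end:
  Pos -1: 'r' != 't' (stop)
LCS = "" (length 0)


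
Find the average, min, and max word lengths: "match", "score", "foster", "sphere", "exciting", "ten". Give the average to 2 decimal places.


Lengths: "match"=5, "score"=5, "foster"=6, "sphere"=6, "exciting"=8, "ten"=3
Sum = 33, Count = 6
Average = 33/6 = 5.50
= avg=5.50, min=3, max=8


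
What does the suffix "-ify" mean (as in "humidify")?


Suffix: -ify
Example: humidify (humid + -ify)
Meaning = to make


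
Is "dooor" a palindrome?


Word: "dooor"
Reversed: "roood"
Forward == Backward? dooor != roood
Palindrome = No


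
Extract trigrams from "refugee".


Word: "refugee" (length 7)
Number of trigrams = 7 - 3 + 1 = 5
  Position 0: "ref"
  Position 1: "efu"
  Position 2: "fug"
  Position 3: "uge"
  Position 4: "gee"
Trigrams = "ref", "efu", "fug", "uge", "gee"


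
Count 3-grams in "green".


Word: "green" (length 5)
Number of 3-grams = length - 3 + 1 = 5 - 3 + 1
= 3


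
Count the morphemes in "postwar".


Word: "postwar"
Morphemes: post- | war
Each morpheme carries meaning
= 2 morphemes


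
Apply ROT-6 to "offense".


Word: "offense"
Shift: 6
Each letter → (letter + shift) mod 26:
  'o' (14) + 6 = 20 → 'u'
  'f' (5) + 6 = 11 → 'l'
  'f' (5) + 6 = 11 → 'l'
  'e' (4) + 6 = 10 → 'k'
  'n' (13) + 6 = 19 → 't'
  's' (18) + 6 = 24 → 'y'
  'e' (4) + 6 = 10 → 'k'
Result = "ullktyk"


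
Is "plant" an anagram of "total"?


Word 1: "total" → sorted: alott
Word 2: "plant" → sorted: alnpt
Same letters? alott != alnpt
Anagram = No


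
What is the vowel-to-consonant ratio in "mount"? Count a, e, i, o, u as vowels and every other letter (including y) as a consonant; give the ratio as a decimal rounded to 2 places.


Word: "mount"
Vowels (a,e,i,o,u): 2
Consonants: 3
Ratio = 2/3
= 0.67


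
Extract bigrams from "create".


Word: "create" (length 6)
Number of bigrams = 6 - 2 + 1 = 5
  Position 0: "cr"
  Position 1: "re"
  Position 2: "ea"
  Position 3: "at"
  Position 4: "te"
Bigrams = "cr", "re", "ea", "at", "te"


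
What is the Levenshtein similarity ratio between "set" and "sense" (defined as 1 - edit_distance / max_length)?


Word 1: "set" (length 3)
Word 2: "sense" (length 5)
One optimal edit sequence:
  1. keep 's'
  2. keep 'e'
  3. insert 'n'  (+1)
  4. insert 's'  (+1)
  5. substitute 't' -> 'e'  (+1)
Edit distance = 3
Max length = max(3, 5) = 5
Similarity = 1 - 3/5
= 0.4000


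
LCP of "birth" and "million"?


Word 1: "birth"
Word 2: "million"
Comparing from start:
  Pos 0: 'b' != 'm' (stop)
LCP = "" (length 0)


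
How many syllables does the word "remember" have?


Word: "remember"
Syllable breakdown: re | mem | ber
Counting: 3 parts
= 3 syllables


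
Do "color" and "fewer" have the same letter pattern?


Pattern of "color": [0, 1, 2, 1, 3]
Pattern of "fewer": [0, 1, 2, 1, 3]
Patterns match
Same pattern = Yes


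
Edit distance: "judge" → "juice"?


Word 1: "judge" (length 5)
Word 2: "juice" (length 5)
One optimal edit sequence (insert/delete/substitute each cost 1):
  1. keep 'j'
  2. keep 'u'
  3. substitute 'd' -> 'i'  (+1)
  4. substitute 'g' -> 'c'  (+1)
  5. keep 'e'
Total edit operations: 2
Edit distance = 2


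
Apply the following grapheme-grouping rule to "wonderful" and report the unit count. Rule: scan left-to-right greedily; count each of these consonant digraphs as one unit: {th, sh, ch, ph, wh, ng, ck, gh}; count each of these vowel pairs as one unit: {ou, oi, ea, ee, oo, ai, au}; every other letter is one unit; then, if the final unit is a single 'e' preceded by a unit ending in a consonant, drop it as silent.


Word: "wonderful" (9 letters)
Left-to-right scan:
  (1) 'w' (letter)
  (2) 'o' (letter)
  (3) 'n' (letter)
  (4) 'd' (letter)
  (5) 'e' (letter)
  (6) 'r' (letter)
  (7) 'f' (letter)
  (8) 'u' (letter)
  (9) 'l' (letter)
Units from scan: 9
Sound units = 9 units


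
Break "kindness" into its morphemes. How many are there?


Word: "kindness"
Morphemes: kind + -ness
Each morpheme carries meaning
= 2 morphemes


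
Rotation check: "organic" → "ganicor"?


Word: "organic", Candidate: "ganicor"
Method: check if candidate is substring of word+word
"organicorganic" contains "ganicor"? Yes
Is rotation = Yes


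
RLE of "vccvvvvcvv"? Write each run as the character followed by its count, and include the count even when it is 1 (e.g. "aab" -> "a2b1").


String: "vccvvvvcvv"
Scanning for consecutive runs:
  'v' x 1
  'c' x 2
  'v' x 4
  'c' x 1
  'v' x 2
RLE = "v1c2v4c1v2"


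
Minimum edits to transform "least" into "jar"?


Word 1: "least" (length 5)
Word 2: "jar" (length 3)
One optimal edit sequence (insert/delete/substitute each cost 1):
  1. delete 'l'  (+1)
  2. substitute 'e' -> 'j'  (+1)
  3. keep 'a'
  4. delete 's'  (+1)
  5. substitute 't' -> 'r'  (+1)
Total edit operations: 4
Edit distance = 4


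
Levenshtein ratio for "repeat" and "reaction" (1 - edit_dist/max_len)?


Word 1: "repeat" (length 6)
Word 2: "reaction" (length 8)
One optimal edit sequence:
  1. keep 'r'
  2. keep 'e'
  3. insert 'a'  (+1)
  4. insert 'c'  (+1)
  5. substitute 'p' -> 't'  (+1)
  6. substitute 'e' -> 'i'  (+1)
  7. substitute 'a' -> 'o'  (+1)
  8. substitute 't' -> 'n'  (+1)
Edit distance = 6
Max length = max(6, 8) = 8
Similarity = 1 - 6/8
= 0.2500


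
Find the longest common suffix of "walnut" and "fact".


Word 1: "walnut"
Word 2: "fact"
Comparing from end:
  Pos -1: 't' == 't'
  Pos -2: 'u' != 'c' (stop)
LCS = "t" (length 1)


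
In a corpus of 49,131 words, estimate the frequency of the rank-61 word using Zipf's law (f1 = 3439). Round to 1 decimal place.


Zipf's law: f(r) = f(1) / r
f(1) = 3439
f(61) = 3439 / 61
= 56.4 occurrences


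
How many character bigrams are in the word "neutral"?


Word: "neutral" (length 7)
Number of 2-grams = length - 2 + 1 = 7 - 2 + 1
= 6


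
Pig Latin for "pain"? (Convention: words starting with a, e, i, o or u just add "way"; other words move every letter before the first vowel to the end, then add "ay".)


Word: "pain"
Starts with consonant(s) → move to end, add 'ay'
Consonant cluster: "p"
Pig Latin = "ainpay"


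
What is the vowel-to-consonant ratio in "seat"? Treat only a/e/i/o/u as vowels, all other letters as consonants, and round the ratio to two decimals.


Word: "seat"
Vowels (a,e,i,o,u): 2
Consonants: 2
Ratio = 2/2
= 1.00


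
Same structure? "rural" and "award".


Pattern of "rural": [0, 1, 0, 2, 3]
Pattern of "award": [0, 1, 0, 2, 3]
Patterns match
Same pattern = Yes


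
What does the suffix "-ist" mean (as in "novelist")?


Suffix: -ist
As in: novelist -> novel + -ist
Meaning = one who practices


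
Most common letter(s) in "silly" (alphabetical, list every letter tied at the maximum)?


Word: "silly"
Letter counts:
  'i': 1
  'l': 2
  's': 1
  'y': 1
Maximum count = 2
Most frequent = 'l' (2 times each)


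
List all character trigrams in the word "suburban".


Word: "suburban" (length 8)
Number of trigrams = 8 - 3 + 1 = 6
  Position 0: "sub"
  Position 1: "ubu"
  Position 2: "bur"
  Position 3: "urb"
  Position 4: "rba"
  Position 5: "ban"
Trigrams = "sub", "ubu", "bur", "urb", "rba", "ban"


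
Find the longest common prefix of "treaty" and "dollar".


Word 1: "treaty"
Word 2: "dollar"
Comparing from start:
  Pos 0: 't' != 'd' (stop)
LCP = "" (length 0)


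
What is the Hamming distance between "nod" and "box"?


Comparing character by character (same length = 3):
  Pos 0: 'n' vs 'b' !=
  Pos 1: 'o' vs 'o' =
  Pos 2: 'd' vs 'x' !=
Hamming distance = 2


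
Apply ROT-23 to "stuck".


Word: "stuck"
Shift: 23
Each letter → (letter + shift) mod 26:
  's' (18) + 23 = 15 → 'p'
  't' (19) + 23 = 16 → 'q'
  'u' (20) + 23 = 17 → 'r'
  'c' (2) + 23 = 25 → 'z'
  'k' (10) + 23 = 7 → 'h'
Result = "pqrzh"


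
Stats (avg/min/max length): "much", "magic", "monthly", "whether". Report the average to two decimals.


Lengths: "much"=4, "magic"=5, "monthly"=7, "whether"=7
Sum = 23, Count = 4
Average = 23/4 = 5.75
= avg=5.75, min=4, max=7


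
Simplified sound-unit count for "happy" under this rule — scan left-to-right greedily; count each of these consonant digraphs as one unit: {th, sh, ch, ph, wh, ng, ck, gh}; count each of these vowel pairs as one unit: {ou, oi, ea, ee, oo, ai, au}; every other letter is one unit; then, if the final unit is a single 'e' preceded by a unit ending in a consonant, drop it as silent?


Word: "happy" (5 letters)
Left-to-right scan:
  1. 'h' (letter)
  2. 'a' (letter)
  3. 'p' (letter)
  4. 'p' (letter)
  5. 'y' (letter)
Units from scan: 5
Sound units = 5 units


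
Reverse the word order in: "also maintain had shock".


Original: "also maintain had shock"
Words (1..n): also | maintain | had | shock
Reversed (n..1): shock | had | maintain | also
Result = "shock had maintain also"


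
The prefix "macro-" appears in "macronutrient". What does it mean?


Prefix: macro-
Example: macronutrient = macro- + nutrient
Meaning = large


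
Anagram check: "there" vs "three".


Word 1: "there" → sorted: eehrt
Word 2: "three" → sorted: eehrt
Same letters? eehrt == eehrt
Anagram = Yes


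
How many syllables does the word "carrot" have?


Word: "carrot"
Syllable breakdown: car-rot
Counting: 2 parts
= 2 syllables


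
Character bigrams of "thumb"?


Word: "thumb" (length 5)
Number of bigrams = 5 - 2 + 1 = 4
  Position 0: "th"
  Position 1: "hu"
  Position 2: "um"
  Position 3: "mb"
Bigrams = "th", "hu", "um", "mb"


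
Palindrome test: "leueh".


Word: "leueh"
Reversed: "heuel"
Forward == Backward? leueh != heuel
Palindrome = No


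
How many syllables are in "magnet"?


Word: "magnet"
Syllable breakdown: mag | net
Counting: 2 parts
= 2 syllables


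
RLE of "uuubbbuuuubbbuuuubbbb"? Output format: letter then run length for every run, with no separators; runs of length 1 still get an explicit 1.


String: "uuubbbuuuubbbuuuubbbb"
Scanning for consecutive runs:
  'u' x 3
  'b' x 3
  'u' x 4
  'b' x 3
  'u' x 4
  'b' x 4
RLE = "u3b3u4b3u4b4"


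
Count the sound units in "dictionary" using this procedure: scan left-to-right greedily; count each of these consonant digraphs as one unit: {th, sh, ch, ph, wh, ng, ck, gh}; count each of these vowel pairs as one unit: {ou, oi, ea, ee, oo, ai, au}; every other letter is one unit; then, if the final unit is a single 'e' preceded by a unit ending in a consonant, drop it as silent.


Word: "dictionary" (10 letters)
Left-to-right scan:
  (1) 'd' (letter)
  (2) 'i' (letter)
  (3) 'c' (letter)
  (4) 't' (letter)
  (5) 'i' (letter)
  (6) 'o' (letter)
  (7) 'n' (letter)
  (8) 'a' (letter)
  (9) 'r' (letter)
  (10) 'y' (letter)
Units from scan: 10
Sound units = 10 units


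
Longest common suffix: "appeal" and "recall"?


Word 1: "appeal"
Word 2: "recall"
Comparing from end:
  Pos -1: 'l' == 'l'
  Pos -2: 'a' != 'l' (stop)
LCS = "l" (length 1)


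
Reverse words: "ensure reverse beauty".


Original: "ensure reverse beauty"
Words (1..n): ensure | reverse | beauty
Reversed (n..1): beauty | reverse | ensure
Result = "beauty reverse ensure"


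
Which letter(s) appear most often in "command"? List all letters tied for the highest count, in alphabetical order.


Word: "command"
Letter counts:
  'a': 1
  'c': 1
  'd': 1
  'm': 2
  'n': 1
  'o': 1
Maximum count = 2
Most frequent = 'm' (2 times each)


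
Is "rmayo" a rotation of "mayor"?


Word: "mayor", Candidate: "rmayo"
Method: check if candidate is substring of word+word
"mayormayor" contains "rmayo"? Yes
Is rotation = Yes


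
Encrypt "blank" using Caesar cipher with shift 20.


Word: "blank"
Shift: 20
Each letter → (letter + shift) mod 26:
  'b' (1) + 20 = 21 → 'v'
  'l' (11) + 20 = 5 → 'f'
  'a' (0) + 20 = 20 → 'u'
  'n' (13) + 20 = 7 → 'h'
  'k' (10) + 20 = 4 → 'e'
Result = "vfuhe"


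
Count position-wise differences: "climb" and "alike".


Comparing character by character (same length = 5):
  Pos 0: 'c' vs 'a' !=
  Pos 1: 'l' vs 'l' =
  Pos 2: 'i' vs 'i' =
  Pos 3: 'm' vs 'k' !=
  Pos 4: 'b' vs 'e' !=
Hamming distance = 3


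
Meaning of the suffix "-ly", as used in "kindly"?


Suffix: -ly
Example: kindly = kind + -ly
Meaning = in a manner


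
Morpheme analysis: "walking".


Word: "walking"
Morphemes: walk / -ing
Each morpheme carries meaning
= 2 morphemes


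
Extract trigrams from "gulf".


Word: "gulf" (length 4)
Number of trigrams = 4 - 3 + 1 = 2
  Position 0: "gul"
  Position 1: "ulf"
Trigrams = "gul", "ulf"


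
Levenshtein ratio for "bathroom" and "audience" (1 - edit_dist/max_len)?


Word 1: "bathroom" (length 8)
Word 2: "audience" (length 8)
One optimal edit sequence:
  1. substitute 'b' -> 'a'  (+1)
  2. substitute 'a' -> 'u'  (+1)
  3. substitute 't' -> 'd'  (+1)
  4. substitute 'h' -> 'i'  (+1)
  5. substitute 'r' -> 'e'  (+1)
  6. substitute 'o' -> 'n'  (+1)
  7. substitute 'o' -> 'c'  (+1)
  8. substitute 'm' -> 'e'  (+1)
Edit distance = 8
Max length = max(8, 8) = 8
Similarity = 1 - 8/8
= 0.0000


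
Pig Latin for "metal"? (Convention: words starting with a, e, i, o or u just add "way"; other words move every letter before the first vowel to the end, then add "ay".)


Word: "metal"
Starts with consonant(s) → move to end, add 'ay'
Consonant cluster: "m"
Pig Latin = "etalmay"


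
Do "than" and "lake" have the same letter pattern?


Pattern of "than": [0, 1, 2, 3]
Pattern of "lake": [0, 1, 2, 3]
Patterns match
Same pattern = Yes


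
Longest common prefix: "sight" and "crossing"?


Word 1: "sight"
Word 2: "crossing"
Comparing from start:
  Pos 0: 's' != 'c' (stop)
LCP = "" (length 0)


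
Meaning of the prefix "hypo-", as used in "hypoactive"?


Prefix: hypo-
Example: hypoactive (hypo- + active)
Meaning = under / below normal


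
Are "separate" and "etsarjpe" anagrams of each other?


Word 1: "separate" → sorted: aaeeprst
Word 2: "etsarjpe" → sorted: aeejprst
Same letters? aaeeprst != aeejprst
Anagram = No


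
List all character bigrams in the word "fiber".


Word: "fiber" (length 5)
Number of bigrams = 5 - 2 + 1 = 4
  Position 0: "fi"
  Position 1: "ib"
  Position 2: "be"
  Position 3: "er"
Bigrams = "fi", "ib", "be", "er"


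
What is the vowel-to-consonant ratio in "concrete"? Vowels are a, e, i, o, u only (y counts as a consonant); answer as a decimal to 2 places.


Word: "concrete"
Vowels (a,e,i,o,u): 3
Consonants: 5
Ratio = 3/5
= 0.60


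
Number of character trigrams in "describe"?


Word: "describe" (length 8)
Number of 3-grams = length - 3 + 1 = 8 - 3 + 1
= 6


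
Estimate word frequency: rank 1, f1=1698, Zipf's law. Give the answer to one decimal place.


Zipf's law: f(r) = f(1) / r
f(1) = 1698
f(1) = 1698 / 1
= 1698.0 occurrences


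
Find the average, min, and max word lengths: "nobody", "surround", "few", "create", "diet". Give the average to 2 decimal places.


Lengths: "nobody"=6, "surround"=8, "few"=3, "create"=6, "diet"=4
Sum = 27, Count = 5
Average = 27/5 = 5.40
= avg=5.40, min=3, max=8


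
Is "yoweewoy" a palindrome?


Word: "yoweewoy"
Reversed: "yoweewoy"
Forward == Backward? yoweewoy == yoweewoy
Palindrome = Yes


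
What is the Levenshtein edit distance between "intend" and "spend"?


Word 1: "intend" (length 6)
Word 2: "spend" (length 5)
One optimal edit sequence (insert/delete/substitute each cost 1):
  1. delete 'i'  (+1)
  2. substitute 'n' -> 's'  (+1)
  3. substitute 't' -> 'p'  (+1)
  4. keep 'e'
  5. keep 'n'
  6. keep 'd'
Total edit operations: 3
Edit distance = 3


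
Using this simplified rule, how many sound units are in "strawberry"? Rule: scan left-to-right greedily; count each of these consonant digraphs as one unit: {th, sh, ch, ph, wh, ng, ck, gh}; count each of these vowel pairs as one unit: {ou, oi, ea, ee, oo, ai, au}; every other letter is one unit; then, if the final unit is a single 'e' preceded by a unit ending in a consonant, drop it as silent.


Word: "strawberry" (10 letters)
Left-to-right scan:
  1. 's' (letter)
  2. 't' (letter)
  3. 'r' (letter)
  4. 'a' (letter)
  5. 'w' (letter)
  6. 'b' (letter)
  7. 'e' (letter)
  8. 'r' (letter)
  9. 'r' (letter)
  10. 'y' (letter)
Units from scan: 10
Sound units = 10 units


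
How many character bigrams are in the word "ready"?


Word: "ready" (length 5)
Number of 2-grams = length - 2 + 1 = 5 - 2 + 1
= 4


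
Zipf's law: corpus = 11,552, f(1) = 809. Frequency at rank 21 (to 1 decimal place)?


Zipf's law: f(r) = f(1) / r
f(1) = 809
f(21) = 809 / 21
= 38.5 occurrences


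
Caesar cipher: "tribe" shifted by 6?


Word: "tribe"
Shift: 6
Each letter → (letter + shift) mod 26:
  't' (19) + 6 = 25 → 'z'
  'r' (17) + 6 = 23 → 'x'
  'i' (8) + 6 = 14 → 'o'
  'b' (1) + 6 = 7 → 'h'
  'e' (4) + 6 = 10 → 'k'
Result = "zxohk"


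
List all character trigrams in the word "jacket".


Word: "jacket" (length 6)
Number of trigrams = 6 - 3 + 1 = 4
  Position 0: "jac"
  Position 1: "ack"
  Position 2: "cke"
  Position 3: "ket"
Trigrams = "jac", "ack", "cke", "ket"


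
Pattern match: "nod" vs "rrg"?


Pattern of "nod": [0, 1, 2]
Pattern of "rrg": [0, 0, 1]
Patterns do not match
Same pattern = No


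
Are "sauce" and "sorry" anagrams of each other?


Word 1: "sauce" → sorted: acesu
Word 2: "sorry" → sorted: orrsy
Same letters? acesu != orrsy
Anagram = No


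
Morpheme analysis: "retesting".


Word: "retesting"
Morphemes: re- + test + -ing
Each morpheme carries meaning
= 3 morphemes


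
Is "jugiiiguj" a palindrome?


Word: "jugiiiguj"
Reversed: "jugiiiguj"
Forward == Backward? jugiiiguj == jugiiiguj
Palindrome = Yes


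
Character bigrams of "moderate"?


Word: "moderate" (length 8)
Number of bigrams = 8 - 2 + 1 = 7
  Position 0: "mo"
  Position 1: "od"
  Position 2: "de"
  Position 3: "er"
  Position 4: "ra"
  Position 5: "at"
  Position 6: "te"
Bigrams = "mo", "od", "de", "er", "ra", "at", "te"


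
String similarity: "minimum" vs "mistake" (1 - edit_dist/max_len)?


Word 1: "minimum" (length 7)
Word 2: "mistake" (length 7)
One optimal edit sequence:
  1. keep 'm'
  2. keep 'i'
  3. substitute 'n' -> 's'  (+1)
  4. substitute 'i' -> 't'  (+1)
  5. substitute 'm' -> 'a'  (+1)
  6. substitute 'u' -> 'k'  (+1)
  7. substitute 'm' -> 'e'  (+1)
Edit distance = 5
Max length = max(7, 7) = 7
Similarity = 1 - 5/7
= 0.2857


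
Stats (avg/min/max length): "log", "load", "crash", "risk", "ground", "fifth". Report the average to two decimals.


Lengths: "log"=3, "load"=4, "crash"=5, "risk"=4, "ground"=6, "fifth"=5
Sum = 27, Count = 6
Average = 27/6 = 4.50
= avg=4.50, min=3, max=6


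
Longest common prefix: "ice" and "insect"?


Word 1: "ice"
Word 2: "insect"
Comparing from start:
  Pos 0: 'i' == 'i'
  Pos 1: 'c' != 'n' (stop)
LCP = "i" (length 1)


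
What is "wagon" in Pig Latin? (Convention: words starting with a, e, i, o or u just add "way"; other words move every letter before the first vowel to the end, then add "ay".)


Word: "wagon"
Starts with consonant(s) → move to end, add 'ay'
Consonant cluster: "w"
Pig Latin = "agonway"


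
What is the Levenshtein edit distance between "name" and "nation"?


Word 1: "name" (length 4)
Word 2: "nation" (length 6)
One optimal edit sequence (insert/delete/substitute each cost 1):
  1. keep 'n'
  2. keep 'a'
  3. insert 't'  (+1)
  4. insert 'i'  (+1)
  5. substitute 'm' -> 'o'  (+1)
  6. substitute 'e' -> 'n'  (+1)
Total edit operations: 4
Edit distance = 4


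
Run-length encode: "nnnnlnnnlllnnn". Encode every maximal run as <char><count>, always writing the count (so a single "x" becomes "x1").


String: "nnnnlnnnlllnnn"
Scanning for consecutive runs:
  'n' x 4
  'l' x 1
  'n' x 3
  'l' x 3
  'n' x 3
RLE = "n4l1n3l3n3"


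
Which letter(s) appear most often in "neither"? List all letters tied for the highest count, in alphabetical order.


Word: "neither"
Letter counts:
  'e': 2
  'h': 1
  'i': 1
  'n': 1
  'r': 1
  't': 1
Maximum count = 2
Most frequent = 'e' (2 times each)


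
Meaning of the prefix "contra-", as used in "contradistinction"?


Prefix: contra-
Example: contradistinction = contra- + distinction
Meaning = against


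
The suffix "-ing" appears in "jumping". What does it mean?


Suffix: -ing
Example: jumping (jump + -ing)
Meaning = present participle


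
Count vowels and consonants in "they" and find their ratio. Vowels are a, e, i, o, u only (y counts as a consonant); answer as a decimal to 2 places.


Word: "they"
Vowels (a,e,i,o,u): 1
Consonants: 3
Ratio = 1/3
= 0.33


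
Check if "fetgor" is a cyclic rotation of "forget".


Word: "forget", Candidate: "fetgor"
Method: check if candidate is substring of word+word
"forgetforget" contains "fetgor"? No
Is rotation = No


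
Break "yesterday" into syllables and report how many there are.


Word: "yesterday"
Syllable breakdown: yes · ter · day
Counting: 3 parts
= 3 syllables


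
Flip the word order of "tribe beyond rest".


Original: "tribe beyond rest"
Words (1..n): tribe | beyond | rest
Reversed (n..1): rest | beyond | tribe
Result = "rest beyond tribe"


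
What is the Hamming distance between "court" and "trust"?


Comparing character by character (same length = 5):
  Pos 0: 'c' vs 't' !=
  Pos 1: 'o' vs 'r' !=
  Pos 2: 'u' vs 'u' =
  Pos 3: 'r' vs 's' !=
  Pos 4: 't' vs 't' =
Hamming distance = 3


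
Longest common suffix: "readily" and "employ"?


Word 1: "readily"
Word 2: "employ"
Comparing from end:
  Pos -1: 'y' == 'y'
  Pos -2: 'l' != 'o' (stop)
LCS = "y" (length 1)


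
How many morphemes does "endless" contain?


Word: "endless"
Morphemes: end | -less
Each morpheme carries meaning
= 2 morphemes


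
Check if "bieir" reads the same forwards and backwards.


Word: "bieir"
Reversed: "rieib"
Forward == Backward? bieir != rieib
Palindrome = No


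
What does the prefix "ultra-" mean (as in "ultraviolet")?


Prefix: ultra-
Example: ultraviolet (ultra- + violet)
Meaning = beyond


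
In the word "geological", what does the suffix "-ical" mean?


Suffix: -ical
Example: geological (geology + -ical, with a spelling change)
Meaning = relating to


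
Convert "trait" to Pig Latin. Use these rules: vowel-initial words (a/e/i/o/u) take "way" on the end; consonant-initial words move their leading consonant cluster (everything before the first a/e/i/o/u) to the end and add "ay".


Word: "trait"
Starts with consonant(s) → move to end, add 'ay'
Consonant cluster: "tr"
Pig Latin = "aittray"


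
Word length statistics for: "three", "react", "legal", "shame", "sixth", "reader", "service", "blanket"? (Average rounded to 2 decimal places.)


Lengths: "three"=5, "react"=5, "legal"=5, "shame"=5, "sixth"=5, "reader"=6, "service"=7, "blanket"=7
Sum = 45, Count = 8
Average = 45/8 = 5.63
= avg=5.63, min=5, max=7


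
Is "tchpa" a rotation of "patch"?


Word: "patch", Candidate: "tchpa"
Method: check if candidate is substring of word+word
"patchpatch" contains "tchpa"? Yes
Is rotation = Yes


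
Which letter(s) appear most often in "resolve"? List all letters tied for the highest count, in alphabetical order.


Word: "resolve"
Letter counts:
  'e': 2
  'l': 1
  'o': 1
  'r': 1
  's': 1
  'v': 1
Maximum count = 2
Most frequent = 'e' (2 times each)


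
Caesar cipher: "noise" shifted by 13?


Word: "noise"
Shift: 13
Each letter → (letter + shift) mod 26:
  'n' (13) + 13 = 0 → 'a'
  'o' (14) + 13 = 1 → 'b'
  'i' (8) + 13 = 21 → 'v'
  's' (18) + 13 = 5 → 'f'
  'e' (4) + 13 = 17 → 'r'
Result = "abvfr"
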